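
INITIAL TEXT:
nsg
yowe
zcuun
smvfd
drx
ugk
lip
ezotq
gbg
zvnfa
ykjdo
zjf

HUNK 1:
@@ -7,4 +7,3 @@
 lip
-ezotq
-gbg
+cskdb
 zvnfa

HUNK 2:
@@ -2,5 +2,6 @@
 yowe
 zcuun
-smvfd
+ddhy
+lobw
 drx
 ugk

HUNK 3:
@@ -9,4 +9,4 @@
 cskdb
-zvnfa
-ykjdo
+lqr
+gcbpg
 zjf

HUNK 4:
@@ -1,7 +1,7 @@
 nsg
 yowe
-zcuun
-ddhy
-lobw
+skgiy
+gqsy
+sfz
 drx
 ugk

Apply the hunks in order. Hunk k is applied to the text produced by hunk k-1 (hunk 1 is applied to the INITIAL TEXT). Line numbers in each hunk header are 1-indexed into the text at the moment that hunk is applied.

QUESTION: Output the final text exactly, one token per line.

Hunk 1: at line 7 remove [ezotq,gbg] add [cskdb] -> 11 lines: nsg yowe zcuun smvfd drx ugk lip cskdb zvnfa ykjdo zjf
Hunk 2: at line 2 remove [smvfd] add [ddhy,lobw] -> 12 lines: nsg yowe zcuun ddhy lobw drx ugk lip cskdb zvnfa ykjdo zjf
Hunk 3: at line 9 remove [zvnfa,ykjdo] add [lqr,gcbpg] -> 12 lines: nsg yowe zcuun ddhy lobw drx ugk lip cskdb lqr gcbpg zjf
Hunk 4: at line 1 remove [zcuun,ddhy,lobw] add [skgiy,gqsy,sfz] -> 12 lines: nsg yowe skgiy gqsy sfz drx ugk lip cskdb lqr gcbpg zjf

Answer: nsg
yowe
skgiy
gqsy
sfz
drx
ugk
lip
cskdb
lqr
gcbpg
zjf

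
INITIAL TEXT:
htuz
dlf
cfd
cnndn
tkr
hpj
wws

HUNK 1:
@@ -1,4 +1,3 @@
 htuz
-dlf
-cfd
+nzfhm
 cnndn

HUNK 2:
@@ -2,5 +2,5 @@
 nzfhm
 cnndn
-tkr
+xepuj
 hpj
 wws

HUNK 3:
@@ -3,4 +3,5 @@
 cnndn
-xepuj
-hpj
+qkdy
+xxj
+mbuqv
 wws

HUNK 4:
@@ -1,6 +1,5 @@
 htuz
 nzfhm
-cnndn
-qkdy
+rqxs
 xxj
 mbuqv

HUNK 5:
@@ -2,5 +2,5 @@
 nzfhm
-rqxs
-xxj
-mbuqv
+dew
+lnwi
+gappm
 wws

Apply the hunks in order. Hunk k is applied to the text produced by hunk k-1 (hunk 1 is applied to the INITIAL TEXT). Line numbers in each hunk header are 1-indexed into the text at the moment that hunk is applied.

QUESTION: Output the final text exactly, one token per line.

Answer: htuz
nzfhm
dew
lnwi
gappm
wws

Derivation:
Hunk 1: at line 1 remove [dlf,cfd] add [nzfhm] -> 6 lines: htuz nzfhm cnndn tkr hpj wws
Hunk 2: at line 2 remove [tkr] add [xepuj] -> 6 lines: htuz nzfhm cnndn xepuj hpj wws
Hunk 3: at line 3 remove [xepuj,hpj] add [qkdy,xxj,mbuqv] -> 7 lines: htuz nzfhm cnndn qkdy xxj mbuqv wws
Hunk 4: at line 1 remove [cnndn,qkdy] add [rqxs] -> 6 lines: htuz nzfhm rqxs xxj mbuqv wws
Hunk 5: at line 2 remove [rqxs,xxj,mbuqv] add [dew,lnwi,gappm] -> 6 lines: htuz nzfhm dew lnwi gappm wws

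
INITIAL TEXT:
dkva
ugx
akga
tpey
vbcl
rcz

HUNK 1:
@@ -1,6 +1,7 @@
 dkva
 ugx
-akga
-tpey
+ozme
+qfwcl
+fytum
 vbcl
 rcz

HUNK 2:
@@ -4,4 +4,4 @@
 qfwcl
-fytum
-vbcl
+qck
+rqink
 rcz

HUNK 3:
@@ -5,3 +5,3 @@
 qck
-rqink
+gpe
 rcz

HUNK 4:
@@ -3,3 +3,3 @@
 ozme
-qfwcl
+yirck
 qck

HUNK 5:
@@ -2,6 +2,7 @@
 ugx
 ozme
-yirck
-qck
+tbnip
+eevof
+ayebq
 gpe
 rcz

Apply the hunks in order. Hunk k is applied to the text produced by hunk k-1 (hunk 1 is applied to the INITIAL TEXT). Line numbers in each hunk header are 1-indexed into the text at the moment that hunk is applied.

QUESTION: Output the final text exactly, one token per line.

Hunk 1: at line 1 remove [akga,tpey] add [ozme,qfwcl,fytum] -> 7 lines: dkva ugx ozme qfwcl fytum vbcl rcz
Hunk 2: at line 4 remove [fytum,vbcl] add [qck,rqink] -> 7 lines: dkva ugx ozme qfwcl qck rqink rcz
Hunk 3: at line 5 remove [rqink] add [gpe] -> 7 lines: dkva ugx ozme qfwcl qck gpe rcz
Hunk 4: at line 3 remove [qfwcl] add [yirck] -> 7 lines: dkva ugx ozme yirck qck gpe rcz
Hunk 5: at line 2 remove [yirck,qck] add [tbnip,eevof,ayebq] -> 8 lines: dkva ugx ozme tbnip eevof ayebq gpe rcz

Answer: dkva
ugx
ozme
tbnip
eevof
ayebq
gpe
rcz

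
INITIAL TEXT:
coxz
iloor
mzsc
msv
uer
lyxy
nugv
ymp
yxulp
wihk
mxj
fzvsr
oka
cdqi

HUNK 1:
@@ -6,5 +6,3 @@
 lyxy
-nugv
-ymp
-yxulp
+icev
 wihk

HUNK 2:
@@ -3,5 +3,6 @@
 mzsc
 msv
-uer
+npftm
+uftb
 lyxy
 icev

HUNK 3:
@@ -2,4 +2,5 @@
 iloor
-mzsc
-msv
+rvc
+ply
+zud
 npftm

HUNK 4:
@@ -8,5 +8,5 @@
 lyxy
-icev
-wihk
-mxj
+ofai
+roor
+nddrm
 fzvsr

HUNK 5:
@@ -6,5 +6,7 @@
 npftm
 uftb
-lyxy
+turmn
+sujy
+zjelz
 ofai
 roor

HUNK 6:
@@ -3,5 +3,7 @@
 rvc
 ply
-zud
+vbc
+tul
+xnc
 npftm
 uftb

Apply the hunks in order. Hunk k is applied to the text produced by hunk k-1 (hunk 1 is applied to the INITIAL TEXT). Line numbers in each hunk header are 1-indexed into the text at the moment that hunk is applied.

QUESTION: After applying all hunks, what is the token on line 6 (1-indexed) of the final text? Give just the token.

Hunk 1: at line 6 remove [nugv,ymp,yxulp] add [icev] -> 12 lines: coxz iloor mzsc msv uer lyxy icev wihk mxj fzvsr oka cdqi
Hunk 2: at line 3 remove [uer] add [npftm,uftb] -> 13 lines: coxz iloor mzsc msv npftm uftb lyxy icev wihk mxj fzvsr oka cdqi
Hunk 3: at line 2 remove [mzsc,msv] add [rvc,ply,zud] -> 14 lines: coxz iloor rvc ply zud npftm uftb lyxy icev wihk mxj fzvsr oka cdqi
Hunk 4: at line 8 remove [icev,wihk,mxj] add [ofai,roor,nddrm] -> 14 lines: coxz iloor rvc ply zud npftm uftb lyxy ofai roor nddrm fzvsr oka cdqi
Hunk 5: at line 6 remove [lyxy] add [turmn,sujy,zjelz] -> 16 lines: coxz iloor rvc ply zud npftm uftb turmn sujy zjelz ofai roor nddrm fzvsr oka cdqi
Hunk 6: at line 3 remove [zud] add [vbc,tul,xnc] -> 18 lines: coxz iloor rvc ply vbc tul xnc npftm uftb turmn sujy zjelz ofai roor nddrm fzvsr oka cdqi
Final line 6: tul

Answer: tul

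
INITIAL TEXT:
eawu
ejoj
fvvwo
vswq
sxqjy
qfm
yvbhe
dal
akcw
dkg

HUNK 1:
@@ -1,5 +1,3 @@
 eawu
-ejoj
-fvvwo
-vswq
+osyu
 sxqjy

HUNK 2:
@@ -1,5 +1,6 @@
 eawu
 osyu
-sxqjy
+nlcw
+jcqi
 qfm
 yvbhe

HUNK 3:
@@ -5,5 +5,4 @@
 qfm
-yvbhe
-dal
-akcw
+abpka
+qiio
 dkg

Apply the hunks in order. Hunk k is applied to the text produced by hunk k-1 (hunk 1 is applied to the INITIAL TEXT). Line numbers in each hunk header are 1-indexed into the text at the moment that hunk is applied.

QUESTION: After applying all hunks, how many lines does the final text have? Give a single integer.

Hunk 1: at line 1 remove [ejoj,fvvwo,vswq] add [osyu] -> 8 lines: eawu osyu sxqjy qfm yvbhe dal akcw dkg
Hunk 2: at line 1 remove [sxqjy] add [nlcw,jcqi] -> 9 lines: eawu osyu nlcw jcqi qfm yvbhe dal akcw dkg
Hunk 3: at line 5 remove [yvbhe,dal,akcw] add [abpka,qiio] -> 8 lines: eawu osyu nlcw jcqi qfm abpka qiio dkg
Final line count: 8

Answer: 8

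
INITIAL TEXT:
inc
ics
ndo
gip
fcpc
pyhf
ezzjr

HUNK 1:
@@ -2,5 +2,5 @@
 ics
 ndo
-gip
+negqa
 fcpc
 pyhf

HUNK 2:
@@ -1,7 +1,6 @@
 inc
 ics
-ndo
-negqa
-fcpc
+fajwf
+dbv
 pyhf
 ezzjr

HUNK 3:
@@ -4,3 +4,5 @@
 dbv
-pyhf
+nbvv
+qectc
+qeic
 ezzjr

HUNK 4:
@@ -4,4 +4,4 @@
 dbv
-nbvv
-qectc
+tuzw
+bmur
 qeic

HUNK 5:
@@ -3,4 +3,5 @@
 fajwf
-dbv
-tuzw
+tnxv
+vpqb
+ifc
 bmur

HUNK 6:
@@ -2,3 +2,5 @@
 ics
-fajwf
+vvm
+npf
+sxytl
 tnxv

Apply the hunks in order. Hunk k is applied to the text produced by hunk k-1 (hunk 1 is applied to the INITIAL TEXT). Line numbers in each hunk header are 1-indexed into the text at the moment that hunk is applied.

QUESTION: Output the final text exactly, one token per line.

Hunk 1: at line 2 remove [gip] add [negqa] -> 7 lines: inc ics ndo negqa fcpc pyhf ezzjr
Hunk 2: at line 1 remove [ndo,negqa,fcpc] add [fajwf,dbv] -> 6 lines: inc ics fajwf dbv pyhf ezzjr
Hunk 3: at line 4 remove [pyhf] add [nbvv,qectc,qeic] -> 8 lines: inc ics fajwf dbv nbvv qectc qeic ezzjr
Hunk 4: at line 4 remove [nbvv,qectc] add [tuzw,bmur] -> 8 lines: inc ics fajwf dbv tuzw bmur qeic ezzjr
Hunk 5: at line 3 remove [dbv,tuzw] add [tnxv,vpqb,ifc] -> 9 lines: inc ics fajwf tnxv vpqb ifc bmur qeic ezzjr
Hunk 6: at line 2 remove [fajwf] add [vvm,npf,sxytl] -> 11 lines: inc ics vvm npf sxytl tnxv vpqb ifc bmur qeic ezzjr

Answer: inc
ics
vvm
npf
sxytl
tnxv
vpqb
ifc
bmur
qeic
ezzjr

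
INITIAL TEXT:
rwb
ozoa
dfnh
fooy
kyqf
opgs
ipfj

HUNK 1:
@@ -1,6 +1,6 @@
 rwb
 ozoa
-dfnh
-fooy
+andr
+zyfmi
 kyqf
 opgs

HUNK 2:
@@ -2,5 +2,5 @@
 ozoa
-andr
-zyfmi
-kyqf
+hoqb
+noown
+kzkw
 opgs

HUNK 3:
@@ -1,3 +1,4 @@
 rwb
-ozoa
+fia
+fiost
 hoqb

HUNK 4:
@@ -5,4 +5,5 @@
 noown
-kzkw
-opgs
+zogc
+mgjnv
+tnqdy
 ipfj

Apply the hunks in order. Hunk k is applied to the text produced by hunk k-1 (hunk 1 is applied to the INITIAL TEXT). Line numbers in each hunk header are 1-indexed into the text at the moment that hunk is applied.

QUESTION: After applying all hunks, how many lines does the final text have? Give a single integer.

Answer: 9

Derivation:
Hunk 1: at line 1 remove [dfnh,fooy] add [andr,zyfmi] -> 7 lines: rwb ozoa andr zyfmi kyqf opgs ipfj
Hunk 2: at line 2 remove [andr,zyfmi,kyqf] add [hoqb,noown,kzkw] -> 7 lines: rwb ozoa hoqb noown kzkw opgs ipfj
Hunk 3: at line 1 remove [ozoa] add [fia,fiost] -> 8 lines: rwb fia fiost hoqb noown kzkw opgs ipfj
Hunk 4: at line 5 remove [kzkw,opgs] add [zogc,mgjnv,tnqdy] -> 9 lines: rwb fia fiost hoqb noown zogc mgjnv tnqdy ipfj
Final line count: 9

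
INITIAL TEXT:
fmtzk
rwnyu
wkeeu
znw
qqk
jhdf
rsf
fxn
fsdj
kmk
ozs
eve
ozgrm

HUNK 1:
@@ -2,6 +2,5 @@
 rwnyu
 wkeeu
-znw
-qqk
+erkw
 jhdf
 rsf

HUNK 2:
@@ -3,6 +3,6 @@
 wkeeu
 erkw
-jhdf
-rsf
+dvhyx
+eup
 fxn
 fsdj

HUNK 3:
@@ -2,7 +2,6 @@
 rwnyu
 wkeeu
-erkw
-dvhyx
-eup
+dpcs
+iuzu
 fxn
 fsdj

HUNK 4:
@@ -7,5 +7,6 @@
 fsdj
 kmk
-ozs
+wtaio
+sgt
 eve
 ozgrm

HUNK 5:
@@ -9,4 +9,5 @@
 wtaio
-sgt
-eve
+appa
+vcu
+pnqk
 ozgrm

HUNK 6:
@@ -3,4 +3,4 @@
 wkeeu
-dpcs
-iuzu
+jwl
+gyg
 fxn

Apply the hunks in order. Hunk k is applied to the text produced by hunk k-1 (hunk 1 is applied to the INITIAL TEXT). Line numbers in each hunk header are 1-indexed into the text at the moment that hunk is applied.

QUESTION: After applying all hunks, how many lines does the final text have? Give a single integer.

Answer: 13

Derivation:
Hunk 1: at line 2 remove [znw,qqk] add [erkw] -> 12 lines: fmtzk rwnyu wkeeu erkw jhdf rsf fxn fsdj kmk ozs eve ozgrm
Hunk 2: at line 3 remove [jhdf,rsf] add [dvhyx,eup] -> 12 lines: fmtzk rwnyu wkeeu erkw dvhyx eup fxn fsdj kmk ozs eve ozgrm
Hunk 3: at line 2 remove [erkw,dvhyx,eup] add [dpcs,iuzu] -> 11 lines: fmtzk rwnyu wkeeu dpcs iuzu fxn fsdj kmk ozs eve ozgrm
Hunk 4: at line 7 remove [ozs] add [wtaio,sgt] -> 12 lines: fmtzk rwnyu wkeeu dpcs iuzu fxn fsdj kmk wtaio sgt eve ozgrm
Hunk 5: at line 9 remove [sgt,eve] add [appa,vcu,pnqk] -> 13 lines: fmtzk rwnyu wkeeu dpcs iuzu fxn fsdj kmk wtaio appa vcu pnqk ozgrm
Hunk 6: at line 3 remove [dpcs,iuzu] add [jwl,gyg] -> 13 lines: fmtzk rwnyu wkeeu jwl gyg fxn fsdj kmk wtaio appa vcu pnqk ozgrm
Final line count: 13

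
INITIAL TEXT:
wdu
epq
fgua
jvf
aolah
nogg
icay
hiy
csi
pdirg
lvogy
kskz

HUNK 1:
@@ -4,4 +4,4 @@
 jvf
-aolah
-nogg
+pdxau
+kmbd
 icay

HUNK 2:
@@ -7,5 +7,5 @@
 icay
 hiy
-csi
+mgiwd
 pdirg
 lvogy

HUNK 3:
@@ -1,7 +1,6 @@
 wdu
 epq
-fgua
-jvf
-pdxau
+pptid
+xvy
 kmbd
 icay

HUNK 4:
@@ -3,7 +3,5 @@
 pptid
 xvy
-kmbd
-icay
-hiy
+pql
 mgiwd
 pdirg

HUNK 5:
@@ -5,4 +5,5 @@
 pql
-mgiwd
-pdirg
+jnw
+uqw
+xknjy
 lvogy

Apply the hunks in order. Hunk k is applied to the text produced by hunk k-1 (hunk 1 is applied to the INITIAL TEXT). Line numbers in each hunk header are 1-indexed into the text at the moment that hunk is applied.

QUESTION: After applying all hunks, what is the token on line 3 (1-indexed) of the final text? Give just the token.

Hunk 1: at line 4 remove [aolah,nogg] add [pdxau,kmbd] -> 12 lines: wdu epq fgua jvf pdxau kmbd icay hiy csi pdirg lvogy kskz
Hunk 2: at line 7 remove [csi] add [mgiwd] -> 12 lines: wdu epq fgua jvf pdxau kmbd icay hiy mgiwd pdirg lvogy kskz
Hunk 3: at line 1 remove [fgua,jvf,pdxau] add [pptid,xvy] -> 11 lines: wdu epq pptid xvy kmbd icay hiy mgiwd pdirg lvogy kskz
Hunk 4: at line 3 remove [kmbd,icay,hiy] add [pql] -> 9 lines: wdu epq pptid xvy pql mgiwd pdirg lvogy kskz
Hunk 5: at line 5 remove [mgiwd,pdirg] add [jnw,uqw,xknjy] -> 10 lines: wdu epq pptid xvy pql jnw uqw xknjy lvogy kskz
Final line 3: pptid

Answer: pptid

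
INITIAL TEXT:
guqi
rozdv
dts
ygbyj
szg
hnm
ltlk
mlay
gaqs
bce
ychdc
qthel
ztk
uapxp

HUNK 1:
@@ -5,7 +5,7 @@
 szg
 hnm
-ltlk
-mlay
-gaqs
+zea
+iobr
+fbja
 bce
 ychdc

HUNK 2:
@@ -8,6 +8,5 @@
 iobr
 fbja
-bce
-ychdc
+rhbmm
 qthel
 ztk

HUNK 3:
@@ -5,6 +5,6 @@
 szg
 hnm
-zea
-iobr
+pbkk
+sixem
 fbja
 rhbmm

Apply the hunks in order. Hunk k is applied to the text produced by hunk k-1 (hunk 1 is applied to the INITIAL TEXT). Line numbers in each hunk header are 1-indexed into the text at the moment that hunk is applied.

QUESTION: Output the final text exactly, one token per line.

Hunk 1: at line 5 remove [ltlk,mlay,gaqs] add [zea,iobr,fbja] -> 14 lines: guqi rozdv dts ygbyj szg hnm zea iobr fbja bce ychdc qthel ztk uapxp
Hunk 2: at line 8 remove [bce,ychdc] add [rhbmm] -> 13 lines: guqi rozdv dts ygbyj szg hnm zea iobr fbja rhbmm qthel ztk uapxp
Hunk 3: at line 5 remove [zea,iobr] add [pbkk,sixem] -> 13 lines: guqi rozdv dts ygbyj szg hnm pbkk sixem fbja rhbmm qthel ztk uapxp

Answer: guqi
rozdv
dts
ygbyj
szg
hnm
pbkk
sixem
fbja
rhbmm
qthel
ztk
uapxp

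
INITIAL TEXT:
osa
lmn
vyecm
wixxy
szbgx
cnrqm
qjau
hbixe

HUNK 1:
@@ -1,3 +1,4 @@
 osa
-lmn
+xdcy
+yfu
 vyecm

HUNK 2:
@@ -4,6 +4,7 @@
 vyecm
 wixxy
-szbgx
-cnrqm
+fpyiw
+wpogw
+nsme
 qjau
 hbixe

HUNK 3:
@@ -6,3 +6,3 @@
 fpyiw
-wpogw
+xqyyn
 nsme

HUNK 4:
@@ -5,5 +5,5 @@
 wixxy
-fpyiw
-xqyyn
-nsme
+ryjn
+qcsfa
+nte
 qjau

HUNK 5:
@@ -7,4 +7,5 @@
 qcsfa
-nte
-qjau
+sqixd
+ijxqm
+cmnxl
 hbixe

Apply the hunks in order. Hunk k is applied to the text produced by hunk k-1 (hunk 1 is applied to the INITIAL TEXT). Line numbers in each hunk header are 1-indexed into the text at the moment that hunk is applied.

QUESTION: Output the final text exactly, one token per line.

Answer: osa
xdcy
yfu
vyecm
wixxy
ryjn
qcsfa
sqixd
ijxqm
cmnxl
hbixe

Derivation:
Hunk 1: at line 1 remove [lmn] add [xdcy,yfu] -> 9 lines: osa xdcy yfu vyecm wixxy szbgx cnrqm qjau hbixe
Hunk 2: at line 4 remove [szbgx,cnrqm] add [fpyiw,wpogw,nsme] -> 10 lines: osa xdcy yfu vyecm wixxy fpyiw wpogw nsme qjau hbixe
Hunk 3: at line 6 remove [wpogw] add [xqyyn] -> 10 lines: osa xdcy yfu vyecm wixxy fpyiw xqyyn nsme qjau hbixe
Hunk 4: at line 5 remove [fpyiw,xqyyn,nsme] add [ryjn,qcsfa,nte] -> 10 lines: osa xdcy yfu vyecm wixxy ryjn qcsfa nte qjau hbixe
Hunk 5: at line 7 remove [nte,qjau] add [sqixd,ijxqm,cmnxl] -> 11 lines: osa xdcy yfu vyecm wixxy ryjn qcsfa sqixd ijxqm cmnxl hbixe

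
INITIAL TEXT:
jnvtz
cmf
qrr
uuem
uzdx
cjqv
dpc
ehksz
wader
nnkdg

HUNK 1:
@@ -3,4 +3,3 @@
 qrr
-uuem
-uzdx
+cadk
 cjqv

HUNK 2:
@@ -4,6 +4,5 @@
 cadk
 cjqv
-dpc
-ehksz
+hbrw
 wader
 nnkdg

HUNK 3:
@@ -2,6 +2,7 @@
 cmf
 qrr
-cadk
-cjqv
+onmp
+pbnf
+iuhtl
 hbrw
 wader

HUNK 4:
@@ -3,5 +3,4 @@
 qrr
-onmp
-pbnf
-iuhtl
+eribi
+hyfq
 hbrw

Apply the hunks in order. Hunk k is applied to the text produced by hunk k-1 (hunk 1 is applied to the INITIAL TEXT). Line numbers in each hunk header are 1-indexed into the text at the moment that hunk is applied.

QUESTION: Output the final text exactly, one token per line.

Hunk 1: at line 3 remove [uuem,uzdx] add [cadk] -> 9 lines: jnvtz cmf qrr cadk cjqv dpc ehksz wader nnkdg
Hunk 2: at line 4 remove [dpc,ehksz] add [hbrw] -> 8 lines: jnvtz cmf qrr cadk cjqv hbrw wader nnkdg
Hunk 3: at line 2 remove [cadk,cjqv] add [onmp,pbnf,iuhtl] -> 9 lines: jnvtz cmf qrr onmp pbnf iuhtl hbrw wader nnkdg
Hunk 4: at line 3 remove [onmp,pbnf,iuhtl] add [eribi,hyfq] -> 8 lines: jnvtz cmf qrr eribi hyfq hbrw wader nnkdg

Answer: jnvtz
cmf
qrr
eribi
hyfq
hbrw
wader
nnkdg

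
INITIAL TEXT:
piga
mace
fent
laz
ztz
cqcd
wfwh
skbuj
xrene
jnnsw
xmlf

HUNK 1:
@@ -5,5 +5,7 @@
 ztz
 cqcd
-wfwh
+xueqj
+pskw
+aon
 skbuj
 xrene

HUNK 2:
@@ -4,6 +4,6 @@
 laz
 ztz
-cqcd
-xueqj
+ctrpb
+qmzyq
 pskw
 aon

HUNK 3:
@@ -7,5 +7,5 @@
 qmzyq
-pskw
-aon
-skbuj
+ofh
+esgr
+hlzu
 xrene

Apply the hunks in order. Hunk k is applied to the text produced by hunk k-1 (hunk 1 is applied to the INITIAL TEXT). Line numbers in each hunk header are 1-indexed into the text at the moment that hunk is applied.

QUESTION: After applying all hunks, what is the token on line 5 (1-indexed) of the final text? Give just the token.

Hunk 1: at line 5 remove [wfwh] add [xueqj,pskw,aon] -> 13 lines: piga mace fent laz ztz cqcd xueqj pskw aon skbuj xrene jnnsw xmlf
Hunk 2: at line 4 remove [cqcd,xueqj] add [ctrpb,qmzyq] -> 13 lines: piga mace fent laz ztz ctrpb qmzyq pskw aon skbuj xrene jnnsw xmlf
Hunk 3: at line 7 remove [pskw,aon,skbuj] add [ofh,esgr,hlzu] -> 13 lines: piga mace fent laz ztz ctrpb qmzyq ofh esgr hlzu xrene jnnsw xmlf
Final line 5: ztz

Answer: ztz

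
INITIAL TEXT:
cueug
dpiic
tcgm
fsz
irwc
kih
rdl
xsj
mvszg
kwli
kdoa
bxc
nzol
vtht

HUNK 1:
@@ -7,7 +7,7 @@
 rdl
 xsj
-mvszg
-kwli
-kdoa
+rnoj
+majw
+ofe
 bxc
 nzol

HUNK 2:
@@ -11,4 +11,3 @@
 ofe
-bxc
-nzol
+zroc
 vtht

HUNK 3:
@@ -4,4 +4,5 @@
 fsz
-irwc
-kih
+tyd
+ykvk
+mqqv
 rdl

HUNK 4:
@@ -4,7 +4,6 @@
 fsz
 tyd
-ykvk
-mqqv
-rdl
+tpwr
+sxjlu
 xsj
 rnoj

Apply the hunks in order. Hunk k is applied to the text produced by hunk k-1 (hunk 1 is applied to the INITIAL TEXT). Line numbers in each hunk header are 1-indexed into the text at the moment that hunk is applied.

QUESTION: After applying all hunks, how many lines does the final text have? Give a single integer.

Answer: 13

Derivation:
Hunk 1: at line 7 remove [mvszg,kwli,kdoa] add [rnoj,majw,ofe] -> 14 lines: cueug dpiic tcgm fsz irwc kih rdl xsj rnoj majw ofe bxc nzol vtht
Hunk 2: at line 11 remove [bxc,nzol] add [zroc] -> 13 lines: cueug dpiic tcgm fsz irwc kih rdl xsj rnoj majw ofe zroc vtht
Hunk 3: at line 4 remove [irwc,kih] add [tyd,ykvk,mqqv] -> 14 lines: cueug dpiic tcgm fsz tyd ykvk mqqv rdl xsj rnoj majw ofe zroc vtht
Hunk 4: at line 4 remove [ykvk,mqqv,rdl] add [tpwr,sxjlu] -> 13 lines: cueug dpiic tcgm fsz tyd tpwr sxjlu xsj rnoj majw ofe zroc vtht
Final line count: 13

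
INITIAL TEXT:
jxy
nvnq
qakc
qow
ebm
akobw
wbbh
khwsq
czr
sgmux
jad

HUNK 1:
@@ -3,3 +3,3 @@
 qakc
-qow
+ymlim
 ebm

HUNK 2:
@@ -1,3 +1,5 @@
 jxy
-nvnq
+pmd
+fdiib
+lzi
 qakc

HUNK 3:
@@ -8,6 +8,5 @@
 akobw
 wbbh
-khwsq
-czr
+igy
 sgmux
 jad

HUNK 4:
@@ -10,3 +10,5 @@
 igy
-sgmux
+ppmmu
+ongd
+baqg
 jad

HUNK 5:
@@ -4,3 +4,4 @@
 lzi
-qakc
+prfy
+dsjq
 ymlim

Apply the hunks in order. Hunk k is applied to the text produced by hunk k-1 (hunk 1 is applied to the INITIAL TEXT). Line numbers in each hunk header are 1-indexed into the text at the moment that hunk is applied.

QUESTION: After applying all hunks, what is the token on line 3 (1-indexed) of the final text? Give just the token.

Answer: fdiib

Derivation:
Hunk 1: at line 3 remove [qow] add [ymlim] -> 11 lines: jxy nvnq qakc ymlim ebm akobw wbbh khwsq czr sgmux jad
Hunk 2: at line 1 remove [nvnq] add [pmd,fdiib,lzi] -> 13 lines: jxy pmd fdiib lzi qakc ymlim ebm akobw wbbh khwsq czr sgmux jad
Hunk 3: at line 8 remove [khwsq,czr] add [igy] -> 12 lines: jxy pmd fdiib lzi qakc ymlim ebm akobw wbbh igy sgmux jad
Hunk 4: at line 10 remove [sgmux] add [ppmmu,ongd,baqg] -> 14 lines: jxy pmd fdiib lzi qakc ymlim ebm akobw wbbh igy ppmmu ongd baqg jad
Hunk 5: at line 4 remove [qakc] add [prfy,dsjq] -> 15 lines: jxy pmd fdiib lzi prfy dsjq ymlim ebm akobw wbbh igy ppmmu ongd baqg jad
Final line 3: fdiib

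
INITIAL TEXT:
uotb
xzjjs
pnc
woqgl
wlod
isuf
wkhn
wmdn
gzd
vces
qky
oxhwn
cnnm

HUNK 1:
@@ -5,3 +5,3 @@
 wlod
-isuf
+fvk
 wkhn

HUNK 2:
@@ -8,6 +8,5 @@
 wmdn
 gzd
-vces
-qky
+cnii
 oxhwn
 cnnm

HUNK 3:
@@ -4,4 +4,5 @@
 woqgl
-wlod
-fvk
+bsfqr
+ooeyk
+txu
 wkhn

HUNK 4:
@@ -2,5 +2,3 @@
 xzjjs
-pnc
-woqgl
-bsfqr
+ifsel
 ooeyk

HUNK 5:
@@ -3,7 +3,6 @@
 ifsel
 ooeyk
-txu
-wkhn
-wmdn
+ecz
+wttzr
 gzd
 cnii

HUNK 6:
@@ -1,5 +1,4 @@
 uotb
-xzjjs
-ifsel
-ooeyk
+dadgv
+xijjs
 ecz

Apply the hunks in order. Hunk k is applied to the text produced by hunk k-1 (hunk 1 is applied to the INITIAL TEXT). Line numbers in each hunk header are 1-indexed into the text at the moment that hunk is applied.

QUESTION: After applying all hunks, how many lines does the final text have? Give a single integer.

Answer: 9

Derivation:
Hunk 1: at line 5 remove [isuf] add [fvk] -> 13 lines: uotb xzjjs pnc woqgl wlod fvk wkhn wmdn gzd vces qky oxhwn cnnm
Hunk 2: at line 8 remove [vces,qky] add [cnii] -> 12 lines: uotb xzjjs pnc woqgl wlod fvk wkhn wmdn gzd cnii oxhwn cnnm
Hunk 3: at line 4 remove [wlod,fvk] add [bsfqr,ooeyk,txu] -> 13 lines: uotb xzjjs pnc woqgl bsfqr ooeyk txu wkhn wmdn gzd cnii oxhwn cnnm
Hunk 4: at line 2 remove [pnc,woqgl,bsfqr] add [ifsel] -> 11 lines: uotb xzjjs ifsel ooeyk txu wkhn wmdn gzd cnii oxhwn cnnm
Hunk 5: at line 3 remove [txu,wkhn,wmdn] add [ecz,wttzr] -> 10 lines: uotb xzjjs ifsel ooeyk ecz wttzr gzd cnii oxhwn cnnm
Hunk 6: at line 1 remove [xzjjs,ifsel,ooeyk] add [dadgv,xijjs] -> 9 lines: uotb dadgv xijjs ecz wttzr gzd cnii oxhwn cnnm
Final line count: 9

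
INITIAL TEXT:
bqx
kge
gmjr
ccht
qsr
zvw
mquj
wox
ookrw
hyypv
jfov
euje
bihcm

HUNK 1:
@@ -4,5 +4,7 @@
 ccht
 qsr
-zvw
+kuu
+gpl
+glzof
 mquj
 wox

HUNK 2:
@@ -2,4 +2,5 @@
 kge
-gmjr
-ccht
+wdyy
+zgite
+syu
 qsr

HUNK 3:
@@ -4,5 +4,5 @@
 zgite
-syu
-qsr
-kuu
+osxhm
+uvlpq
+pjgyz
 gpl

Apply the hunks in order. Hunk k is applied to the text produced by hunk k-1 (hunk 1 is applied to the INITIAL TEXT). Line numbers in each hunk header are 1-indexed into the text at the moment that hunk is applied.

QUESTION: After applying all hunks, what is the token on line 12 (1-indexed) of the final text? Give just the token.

Answer: ookrw

Derivation:
Hunk 1: at line 4 remove [zvw] add [kuu,gpl,glzof] -> 15 lines: bqx kge gmjr ccht qsr kuu gpl glzof mquj wox ookrw hyypv jfov euje bihcm
Hunk 2: at line 2 remove [gmjr,ccht] add [wdyy,zgite,syu] -> 16 lines: bqx kge wdyy zgite syu qsr kuu gpl glzof mquj wox ookrw hyypv jfov euje bihcm
Hunk 3: at line 4 remove [syu,qsr,kuu] add [osxhm,uvlpq,pjgyz] -> 16 lines: bqx kge wdyy zgite osxhm uvlpq pjgyz gpl glzof mquj wox ookrw hyypv jfov euje bihcm
Final line 12: ookrw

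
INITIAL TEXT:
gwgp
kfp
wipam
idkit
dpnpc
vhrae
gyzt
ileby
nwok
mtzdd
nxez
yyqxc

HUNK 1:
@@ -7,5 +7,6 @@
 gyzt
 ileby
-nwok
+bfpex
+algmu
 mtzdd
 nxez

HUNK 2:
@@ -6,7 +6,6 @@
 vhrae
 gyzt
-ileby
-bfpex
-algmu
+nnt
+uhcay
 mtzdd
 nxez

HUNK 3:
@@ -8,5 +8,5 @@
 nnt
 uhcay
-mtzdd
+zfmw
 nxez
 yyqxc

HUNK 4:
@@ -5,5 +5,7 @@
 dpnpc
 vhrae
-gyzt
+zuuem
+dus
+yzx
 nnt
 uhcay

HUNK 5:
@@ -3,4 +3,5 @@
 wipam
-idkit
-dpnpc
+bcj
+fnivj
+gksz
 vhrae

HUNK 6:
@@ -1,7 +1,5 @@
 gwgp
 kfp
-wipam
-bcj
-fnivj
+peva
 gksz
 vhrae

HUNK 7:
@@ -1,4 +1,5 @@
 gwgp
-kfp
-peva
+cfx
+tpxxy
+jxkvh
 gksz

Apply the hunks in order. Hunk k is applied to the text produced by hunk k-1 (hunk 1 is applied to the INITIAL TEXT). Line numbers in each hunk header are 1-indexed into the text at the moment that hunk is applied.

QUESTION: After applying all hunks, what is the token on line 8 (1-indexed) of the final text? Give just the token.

Hunk 1: at line 7 remove [nwok] add [bfpex,algmu] -> 13 lines: gwgp kfp wipam idkit dpnpc vhrae gyzt ileby bfpex algmu mtzdd nxez yyqxc
Hunk 2: at line 6 remove [ileby,bfpex,algmu] add [nnt,uhcay] -> 12 lines: gwgp kfp wipam idkit dpnpc vhrae gyzt nnt uhcay mtzdd nxez yyqxc
Hunk 3: at line 8 remove [mtzdd] add [zfmw] -> 12 lines: gwgp kfp wipam idkit dpnpc vhrae gyzt nnt uhcay zfmw nxez yyqxc
Hunk 4: at line 5 remove [gyzt] add [zuuem,dus,yzx] -> 14 lines: gwgp kfp wipam idkit dpnpc vhrae zuuem dus yzx nnt uhcay zfmw nxez yyqxc
Hunk 5: at line 3 remove [idkit,dpnpc] add [bcj,fnivj,gksz] -> 15 lines: gwgp kfp wipam bcj fnivj gksz vhrae zuuem dus yzx nnt uhcay zfmw nxez yyqxc
Hunk 6: at line 1 remove [wipam,bcj,fnivj] add [peva] -> 13 lines: gwgp kfp peva gksz vhrae zuuem dus yzx nnt uhcay zfmw nxez yyqxc
Hunk 7: at line 1 remove [kfp,peva] add [cfx,tpxxy,jxkvh] -> 14 lines: gwgp cfx tpxxy jxkvh gksz vhrae zuuem dus yzx nnt uhcay zfmw nxez yyqxc
Final line 8: dus

Answer: dus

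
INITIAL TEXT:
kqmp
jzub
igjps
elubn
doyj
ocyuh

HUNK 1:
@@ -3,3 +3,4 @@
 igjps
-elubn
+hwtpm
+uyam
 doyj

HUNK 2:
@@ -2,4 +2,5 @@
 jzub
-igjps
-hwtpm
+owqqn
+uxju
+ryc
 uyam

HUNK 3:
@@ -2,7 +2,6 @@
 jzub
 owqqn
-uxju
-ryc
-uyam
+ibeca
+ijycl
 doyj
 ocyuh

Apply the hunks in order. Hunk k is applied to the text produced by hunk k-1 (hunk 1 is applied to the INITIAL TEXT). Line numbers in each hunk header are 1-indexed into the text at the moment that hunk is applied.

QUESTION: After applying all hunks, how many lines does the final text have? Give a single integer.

Answer: 7

Derivation:
Hunk 1: at line 3 remove [elubn] add [hwtpm,uyam] -> 7 lines: kqmp jzub igjps hwtpm uyam doyj ocyuh
Hunk 2: at line 2 remove [igjps,hwtpm] add [owqqn,uxju,ryc] -> 8 lines: kqmp jzub owqqn uxju ryc uyam doyj ocyuh
Hunk 3: at line 2 remove [uxju,ryc,uyam] add [ibeca,ijycl] -> 7 lines: kqmp jzub owqqn ibeca ijycl doyj ocyuh
Final line count: 7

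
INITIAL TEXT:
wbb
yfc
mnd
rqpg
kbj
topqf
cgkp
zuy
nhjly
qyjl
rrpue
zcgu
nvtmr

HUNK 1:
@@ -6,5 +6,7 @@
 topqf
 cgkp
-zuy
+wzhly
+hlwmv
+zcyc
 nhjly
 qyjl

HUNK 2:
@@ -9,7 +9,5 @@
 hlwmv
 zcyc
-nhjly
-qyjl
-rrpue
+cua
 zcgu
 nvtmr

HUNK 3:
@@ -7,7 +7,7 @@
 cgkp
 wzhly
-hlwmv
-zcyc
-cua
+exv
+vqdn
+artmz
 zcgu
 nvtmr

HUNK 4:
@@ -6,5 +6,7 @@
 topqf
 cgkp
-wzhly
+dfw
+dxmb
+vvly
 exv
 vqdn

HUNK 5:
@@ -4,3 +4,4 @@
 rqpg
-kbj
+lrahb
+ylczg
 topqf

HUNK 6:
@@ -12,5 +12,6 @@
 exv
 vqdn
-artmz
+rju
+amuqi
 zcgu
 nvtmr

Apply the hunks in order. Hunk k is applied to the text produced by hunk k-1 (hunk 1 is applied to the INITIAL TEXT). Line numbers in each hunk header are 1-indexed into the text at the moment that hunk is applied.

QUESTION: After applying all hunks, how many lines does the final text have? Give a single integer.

Hunk 1: at line 6 remove [zuy] add [wzhly,hlwmv,zcyc] -> 15 lines: wbb yfc mnd rqpg kbj topqf cgkp wzhly hlwmv zcyc nhjly qyjl rrpue zcgu nvtmr
Hunk 2: at line 9 remove [nhjly,qyjl,rrpue] add [cua] -> 13 lines: wbb yfc mnd rqpg kbj topqf cgkp wzhly hlwmv zcyc cua zcgu nvtmr
Hunk 3: at line 7 remove [hlwmv,zcyc,cua] add [exv,vqdn,artmz] -> 13 lines: wbb yfc mnd rqpg kbj topqf cgkp wzhly exv vqdn artmz zcgu nvtmr
Hunk 4: at line 6 remove [wzhly] add [dfw,dxmb,vvly] -> 15 lines: wbb yfc mnd rqpg kbj topqf cgkp dfw dxmb vvly exv vqdn artmz zcgu nvtmr
Hunk 5: at line 4 remove [kbj] add [lrahb,ylczg] -> 16 lines: wbb yfc mnd rqpg lrahb ylczg topqf cgkp dfw dxmb vvly exv vqdn artmz zcgu nvtmr
Hunk 6: at line 12 remove [artmz] add [rju,amuqi] -> 17 lines: wbb yfc mnd rqpg lrahb ylczg topqf cgkp dfw dxmb vvly exv vqdn rju amuqi zcgu nvtmr
Final line count: 17

Answer: 17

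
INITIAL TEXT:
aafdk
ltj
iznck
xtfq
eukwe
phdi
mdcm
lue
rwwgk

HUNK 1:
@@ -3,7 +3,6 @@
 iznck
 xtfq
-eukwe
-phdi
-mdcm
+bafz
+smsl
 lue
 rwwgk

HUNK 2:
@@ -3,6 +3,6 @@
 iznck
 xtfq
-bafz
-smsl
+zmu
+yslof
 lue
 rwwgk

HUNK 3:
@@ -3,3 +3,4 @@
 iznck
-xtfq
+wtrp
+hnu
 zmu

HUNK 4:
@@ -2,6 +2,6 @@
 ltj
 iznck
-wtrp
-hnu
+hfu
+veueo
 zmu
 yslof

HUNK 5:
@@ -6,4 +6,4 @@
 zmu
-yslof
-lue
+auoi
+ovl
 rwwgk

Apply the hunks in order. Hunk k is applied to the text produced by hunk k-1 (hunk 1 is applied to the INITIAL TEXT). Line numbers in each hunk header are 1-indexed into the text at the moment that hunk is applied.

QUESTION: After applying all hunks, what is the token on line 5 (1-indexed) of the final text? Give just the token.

Hunk 1: at line 3 remove [eukwe,phdi,mdcm] add [bafz,smsl] -> 8 lines: aafdk ltj iznck xtfq bafz smsl lue rwwgk
Hunk 2: at line 3 remove [bafz,smsl] add [zmu,yslof] -> 8 lines: aafdk ltj iznck xtfq zmu yslof lue rwwgk
Hunk 3: at line 3 remove [xtfq] add [wtrp,hnu] -> 9 lines: aafdk ltj iznck wtrp hnu zmu yslof lue rwwgk
Hunk 4: at line 2 remove [wtrp,hnu] add [hfu,veueo] -> 9 lines: aafdk ltj iznck hfu veueo zmu yslof lue rwwgk
Hunk 5: at line 6 remove [yslof,lue] add [auoi,ovl] -> 9 lines: aafdk ltj iznck hfu veueo zmu auoi ovl rwwgk
Final line 5: veueo

Answer: veueo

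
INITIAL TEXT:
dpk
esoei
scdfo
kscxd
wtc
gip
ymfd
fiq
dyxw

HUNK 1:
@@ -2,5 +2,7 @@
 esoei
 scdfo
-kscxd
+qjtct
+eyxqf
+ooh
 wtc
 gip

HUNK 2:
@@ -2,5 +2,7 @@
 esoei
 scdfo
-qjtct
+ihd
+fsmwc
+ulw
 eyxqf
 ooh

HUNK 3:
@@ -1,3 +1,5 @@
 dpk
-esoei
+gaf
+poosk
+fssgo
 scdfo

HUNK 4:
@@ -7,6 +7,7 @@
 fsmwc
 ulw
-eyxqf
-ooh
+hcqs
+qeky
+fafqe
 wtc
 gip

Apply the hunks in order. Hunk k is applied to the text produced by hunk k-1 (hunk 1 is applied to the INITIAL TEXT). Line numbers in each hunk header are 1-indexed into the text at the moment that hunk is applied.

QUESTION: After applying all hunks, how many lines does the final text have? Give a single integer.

Answer: 16

Derivation:
Hunk 1: at line 2 remove [kscxd] add [qjtct,eyxqf,ooh] -> 11 lines: dpk esoei scdfo qjtct eyxqf ooh wtc gip ymfd fiq dyxw
Hunk 2: at line 2 remove [qjtct] add [ihd,fsmwc,ulw] -> 13 lines: dpk esoei scdfo ihd fsmwc ulw eyxqf ooh wtc gip ymfd fiq dyxw
Hunk 3: at line 1 remove [esoei] add [gaf,poosk,fssgo] -> 15 lines: dpk gaf poosk fssgo scdfo ihd fsmwc ulw eyxqf ooh wtc gip ymfd fiq dyxw
Hunk 4: at line 7 remove [eyxqf,ooh] add [hcqs,qeky,fafqe] -> 16 lines: dpk gaf poosk fssgo scdfo ihd fsmwc ulw hcqs qeky fafqe wtc gip ymfd fiq dyxw
Final line count: 16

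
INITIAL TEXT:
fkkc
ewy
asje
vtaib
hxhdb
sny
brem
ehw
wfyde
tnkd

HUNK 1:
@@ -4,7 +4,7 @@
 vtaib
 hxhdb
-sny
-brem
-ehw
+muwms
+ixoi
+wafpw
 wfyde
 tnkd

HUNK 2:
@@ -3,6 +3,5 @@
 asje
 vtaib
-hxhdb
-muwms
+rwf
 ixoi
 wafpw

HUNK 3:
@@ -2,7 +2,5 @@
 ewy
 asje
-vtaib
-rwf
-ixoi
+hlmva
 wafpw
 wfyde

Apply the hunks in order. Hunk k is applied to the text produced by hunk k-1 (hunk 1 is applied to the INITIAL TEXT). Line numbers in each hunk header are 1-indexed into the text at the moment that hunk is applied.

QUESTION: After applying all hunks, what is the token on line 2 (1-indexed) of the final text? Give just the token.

Hunk 1: at line 4 remove [sny,brem,ehw] add [muwms,ixoi,wafpw] -> 10 lines: fkkc ewy asje vtaib hxhdb muwms ixoi wafpw wfyde tnkd
Hunk 2: at line 3 remove [hxhdb,muwms] add [rwf] -> 9 lines: fkkc ewy asje vtaib rwf ixoi wafpw wfyde tnkd
Hunk 3: at line 2 remove [vtaib,rwf,ixoi] add [hlmva] -> 7 lines: fkkc ewy asje hlmva wafpw wfyde tnkd
Final line 2: ewy

Answer: ewy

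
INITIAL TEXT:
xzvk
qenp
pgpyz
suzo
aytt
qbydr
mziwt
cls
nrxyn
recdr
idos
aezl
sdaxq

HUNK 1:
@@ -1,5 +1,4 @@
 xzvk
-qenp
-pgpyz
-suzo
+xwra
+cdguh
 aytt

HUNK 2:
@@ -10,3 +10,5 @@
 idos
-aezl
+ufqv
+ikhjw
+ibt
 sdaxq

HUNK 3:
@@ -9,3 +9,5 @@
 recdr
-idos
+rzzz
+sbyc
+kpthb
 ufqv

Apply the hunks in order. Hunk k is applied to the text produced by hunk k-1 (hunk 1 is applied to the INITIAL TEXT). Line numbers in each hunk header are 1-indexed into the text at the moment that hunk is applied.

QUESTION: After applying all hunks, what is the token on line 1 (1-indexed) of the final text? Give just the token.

Answer: xzvk

Derivation:
Hunk 1: at line 1 remove [qenp,pgpyz,suzo] add [xwra,cdguh] -> 12 lines: xzvk xwra cdguh aytt qbydr mziwt cls nrxyn recdr idos aezl sdaxq
Hunk 2: at line 10 remove [aezl] add [ufqv,ikhjw,ibt] -> 14 lines: xzvk xwra cdguh aytt qbydr mziwt cls nrxyn recdr idos ufqv ikhjw ibt sdaxq
Hunk 3: at line 9 remove [idos] add [rzzz,sbyc,kpthb] -> 16 lines: xzvk xwra cdguh aytt qbydr mziwt cls nrxyn recdr rzzz sbyc kpthb ufqv ikhjw ibt sdaxq
Final line 1: xzvk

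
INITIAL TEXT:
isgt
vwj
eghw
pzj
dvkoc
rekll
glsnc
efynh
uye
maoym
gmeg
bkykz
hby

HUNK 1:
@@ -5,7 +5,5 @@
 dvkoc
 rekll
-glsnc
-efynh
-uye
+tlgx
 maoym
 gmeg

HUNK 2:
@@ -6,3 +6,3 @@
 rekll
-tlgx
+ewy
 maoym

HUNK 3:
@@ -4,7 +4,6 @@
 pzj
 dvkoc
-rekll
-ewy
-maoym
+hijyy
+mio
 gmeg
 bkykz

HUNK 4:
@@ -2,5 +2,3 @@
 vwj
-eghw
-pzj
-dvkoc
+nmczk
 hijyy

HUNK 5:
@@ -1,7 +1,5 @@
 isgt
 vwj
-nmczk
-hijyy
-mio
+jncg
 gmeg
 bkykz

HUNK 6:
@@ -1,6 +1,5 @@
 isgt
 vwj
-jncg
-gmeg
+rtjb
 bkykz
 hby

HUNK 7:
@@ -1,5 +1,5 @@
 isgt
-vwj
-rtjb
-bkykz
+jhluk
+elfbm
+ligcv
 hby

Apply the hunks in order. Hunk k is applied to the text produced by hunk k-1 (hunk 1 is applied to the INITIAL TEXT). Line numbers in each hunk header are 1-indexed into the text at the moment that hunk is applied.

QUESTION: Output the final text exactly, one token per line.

Hunk 1: at line 5 remove [glsnc,efynh,uye] add [tlgx] -> 11 lines: isgt vwj eghw pzj dvkoc rekll tlgx maoym gmeg bkykz hby
Hunk 2: at line 6 remove [tlgx] add [ewy] -> 11 lines: isgt vwj eghw pzj dvkoc rekll ewy maoym gmeg bkykz hby
Hunk 3: at line 4 remove [rekll,ewy,maoym] add [hijyy,mio] -> 10 lines: isgt vwj eghw pzj dvkoc hijyy mio gmeg bkykz hby
Hunk 4: at line 2 remove [eghw,pzj,dvkoc] add [nmczk] -> 8 lines: isgt vwj nmczk hijyy mio gmeg bkykz hby
Hunk 5: at line 1 remove [nmczk,hijyy,mio] add [jncg] -> 6 lines: isgt vwj jncg gmeg bkykz hby
Hunk 6: at line 1 remove [jncg,gmeg] add [rtjb] -> 5 lines: isgt vwj rtjb bkykz hby
Hunk 7: at line 1 remove [vwj,rtjb,bkykz] add [jhluk,elfbm,ligcv] -> 5 lines: isgt jhluk elfbm ligcv hby

Answer: isgt
jhluk
elfbm
ligcv
hby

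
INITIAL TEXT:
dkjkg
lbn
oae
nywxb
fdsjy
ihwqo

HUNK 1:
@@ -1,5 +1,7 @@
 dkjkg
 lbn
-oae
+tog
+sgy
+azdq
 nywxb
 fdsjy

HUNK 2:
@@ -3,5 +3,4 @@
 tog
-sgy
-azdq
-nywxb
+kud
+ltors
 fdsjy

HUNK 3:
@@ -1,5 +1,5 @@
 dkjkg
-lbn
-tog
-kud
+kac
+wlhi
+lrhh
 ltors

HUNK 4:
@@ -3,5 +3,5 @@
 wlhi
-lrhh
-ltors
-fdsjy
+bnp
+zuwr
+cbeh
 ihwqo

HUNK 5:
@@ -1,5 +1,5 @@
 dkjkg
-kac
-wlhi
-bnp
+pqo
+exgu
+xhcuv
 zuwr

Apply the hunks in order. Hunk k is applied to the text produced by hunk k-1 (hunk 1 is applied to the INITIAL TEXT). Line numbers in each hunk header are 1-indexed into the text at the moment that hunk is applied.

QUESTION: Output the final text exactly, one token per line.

Answer: dkjkg
pqo
exgu
xhcuv
zuwr
cbeh
ihwqo

Derivation:
Hunk 1: at line 1 remove [oae] add [tog,sgy,azdq] -> 8 lines: dkjkg lbn tog sgy azdq nywxb fdsjy ihwqo
Hunk 2: at line 3 remove [sgy,azdq,nywxb] add [kud,ltors] -> 7 lines: dkjkg lbn tog kud ltors fdsjy ihwqo
Hunk 3: at line 1 remove [lbn,tog,kud] add [kac,wlhi,lrhh] -> 7 lines: dkjkg kac wlhi lrhh ltors fdsjy ihwqo
Hunk 4: at line 3 remove [lrhh,ltors,fdsjy] add [bnp,zuwr,cbeh] -> 7 lines: dkjkg kac wlhi bnp zuwr cbeh ihwqo
Hunk 5: at line 1 remove [kac,wlhi,bnp] add [pqo,exgu,xhcuv] -> 7 lines: dkjkg pqo exgu xhcuv zuwr cbeh ihwqo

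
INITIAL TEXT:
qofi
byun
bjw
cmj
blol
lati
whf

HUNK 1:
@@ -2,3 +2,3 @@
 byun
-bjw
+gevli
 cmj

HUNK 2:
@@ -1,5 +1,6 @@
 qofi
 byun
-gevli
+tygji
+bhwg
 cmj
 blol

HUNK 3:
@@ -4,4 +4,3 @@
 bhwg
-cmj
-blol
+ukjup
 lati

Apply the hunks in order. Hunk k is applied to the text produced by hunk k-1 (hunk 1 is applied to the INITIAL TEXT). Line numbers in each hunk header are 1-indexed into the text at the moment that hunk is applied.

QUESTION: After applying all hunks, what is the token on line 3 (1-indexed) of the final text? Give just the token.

Answer: tygji

Derivation:
Hunk 1: at line 2 remove [bjw] add [gevli] -> 7 lines: qofi byun gevli cmj blol lati whf
Hunk 2: at line 1 remove [gevli] add [tygji,bhwg] -> 8 lines: qofi byun tygji bhwg cmj blol lati whf
Hunk 3: at line 4 remove [cmj,blol] add [ukjup] -> 7 lines: qofi byun tygji bhwg ukjup lati whf
Final line 3: tygji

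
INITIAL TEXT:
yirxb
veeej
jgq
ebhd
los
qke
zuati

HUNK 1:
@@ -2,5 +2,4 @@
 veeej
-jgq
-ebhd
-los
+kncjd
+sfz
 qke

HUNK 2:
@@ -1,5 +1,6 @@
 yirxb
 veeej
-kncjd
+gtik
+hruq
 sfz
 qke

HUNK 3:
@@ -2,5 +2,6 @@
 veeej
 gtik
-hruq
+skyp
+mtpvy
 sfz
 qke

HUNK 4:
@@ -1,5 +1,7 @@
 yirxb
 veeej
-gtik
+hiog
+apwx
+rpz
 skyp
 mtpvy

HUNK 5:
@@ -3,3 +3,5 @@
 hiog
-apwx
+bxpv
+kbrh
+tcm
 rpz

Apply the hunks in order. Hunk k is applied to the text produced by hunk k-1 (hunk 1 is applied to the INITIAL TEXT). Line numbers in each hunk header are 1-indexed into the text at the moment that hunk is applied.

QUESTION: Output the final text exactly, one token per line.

Hunk 1: at line 2 remove [jgq,ebhd,los] add [kncjd,sfz] -> 6 lines: yirxb veeej kncjd sfz qke zuati
Hunk 2: at line 1 remove [kncjd] add [gtik,hruq] -> 7 lines: yirxb veeej gtik hruq sfz qke zuati
Hunk 3: at line 2 remove [hruq] add [skyp,mtpvy] -> 8 lines: yirxb veeej gtik skyp mtpvy sfz qke zuati
Hunk 4: at line 1 remove [gtik] add [hiog,apwx,rpz] -> 10 lines: yirxb veeej hiog apwx rpz skyp mtpvy sfz qke zuati
Hunk 5: at line 3 remove [apwx] add [bxpv,kbrh,tcm] -> 12 lines: yirxb veeej hiog bxpv kbrh tcm rpz skyp mtpvy sfz qke zuati

Answer: yirxb
veeej
hiog
bxpv
kbrh
tcm
rpz
skyp
mtpvy
sfz
qke
zuati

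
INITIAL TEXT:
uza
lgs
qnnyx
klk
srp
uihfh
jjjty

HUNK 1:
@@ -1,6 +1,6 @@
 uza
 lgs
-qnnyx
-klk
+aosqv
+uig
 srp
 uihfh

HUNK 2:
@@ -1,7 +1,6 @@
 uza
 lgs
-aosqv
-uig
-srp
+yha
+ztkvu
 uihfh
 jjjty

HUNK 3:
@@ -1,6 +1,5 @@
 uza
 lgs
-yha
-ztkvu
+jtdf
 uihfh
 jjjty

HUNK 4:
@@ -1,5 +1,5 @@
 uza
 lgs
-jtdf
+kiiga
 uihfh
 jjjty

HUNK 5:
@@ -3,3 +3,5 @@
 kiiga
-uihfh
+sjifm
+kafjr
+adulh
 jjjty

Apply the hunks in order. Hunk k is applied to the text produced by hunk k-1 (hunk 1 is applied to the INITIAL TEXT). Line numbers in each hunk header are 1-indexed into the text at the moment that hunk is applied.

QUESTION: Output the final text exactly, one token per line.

Answer: uza
lgs
kiiga
sjifm
kafjr
adulh
jjjty

Derivation:
Hunk 1: at line 1 remove [qnnyx,klk] add [aosqv,uig] -> 7 lines: uza lgs aosqv uig srp uihfh jjjty
Hunk 2: at line 1 remove [aosqv,uig,srp] add [yha,ztkvu] -> 6 lines: uza lgs yha ztkvu uihfh jjjty
Hunk 3: at line 1 remove [yha,ztkvu] add [jtdf] -> 5 lines: uza lgs jtdf uihfh jjjty
Hunk 4: at line 1 remove [jtdf] add [kiiga] -> 5 lines: uza lgs kiiga uihfh jjjty
Hunk 5: at line 3 remove [uihfh] add [sjifm,kafjr,adulh] -> 7 lines: uza lgs kiiga sjifm kafjr adulh jjjty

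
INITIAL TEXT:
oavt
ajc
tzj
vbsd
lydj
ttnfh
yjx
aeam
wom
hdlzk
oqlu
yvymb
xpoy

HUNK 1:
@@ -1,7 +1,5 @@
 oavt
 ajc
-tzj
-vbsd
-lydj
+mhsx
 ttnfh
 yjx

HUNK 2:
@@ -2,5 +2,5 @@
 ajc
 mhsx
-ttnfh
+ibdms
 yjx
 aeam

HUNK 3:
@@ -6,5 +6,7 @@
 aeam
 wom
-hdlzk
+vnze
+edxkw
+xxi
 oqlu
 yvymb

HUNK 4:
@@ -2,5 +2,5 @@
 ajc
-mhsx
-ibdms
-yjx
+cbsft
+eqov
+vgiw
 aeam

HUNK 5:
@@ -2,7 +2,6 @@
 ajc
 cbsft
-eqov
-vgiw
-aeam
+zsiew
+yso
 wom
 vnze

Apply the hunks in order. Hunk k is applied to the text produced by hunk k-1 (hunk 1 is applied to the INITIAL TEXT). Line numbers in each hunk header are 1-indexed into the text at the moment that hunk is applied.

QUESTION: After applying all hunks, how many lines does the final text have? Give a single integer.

Hunk 1: at line 1 remove [tzj,vbsd,lydj] add [mhsx] -> 11 lines: oavt ajc mhsx ttnfh yjx aeam wom hdlzk oqlu yvymb xpoy
Hunk 2: at line 2 remove [ttnfh] add [ibdms] -> 11 lines: oavt ajc mhsx ibdms yjx aeam wom hdlzk oqlu yvymb xpoy
Hunk 3: at line 6 remove [hdlzk] add [vnze,edxkw,xxi] -> 13 lines: oavt ajc mhsx ibdms yjx aeam wom vnze edxkw xxi oqlu yvymb xpoy
Hunk 4: at line 2 remove [mhsx,ibdms,yjx] add [cbsft,eqov,vgiw] -> 13 lines: oavt ajc cbsft eqov vgiw aeam wom vnze edxkw xxi oqlu yvymb xpoy
Hunk 5: at line 2 remove [eqov,vgiw,aeam] add [zsiew,yso] -> 12 lines: oavt ajc cbsft zsiew yso wom vnze edxkw xxi oqlu yvymb xpoy
Final line count: 12

Answer: 12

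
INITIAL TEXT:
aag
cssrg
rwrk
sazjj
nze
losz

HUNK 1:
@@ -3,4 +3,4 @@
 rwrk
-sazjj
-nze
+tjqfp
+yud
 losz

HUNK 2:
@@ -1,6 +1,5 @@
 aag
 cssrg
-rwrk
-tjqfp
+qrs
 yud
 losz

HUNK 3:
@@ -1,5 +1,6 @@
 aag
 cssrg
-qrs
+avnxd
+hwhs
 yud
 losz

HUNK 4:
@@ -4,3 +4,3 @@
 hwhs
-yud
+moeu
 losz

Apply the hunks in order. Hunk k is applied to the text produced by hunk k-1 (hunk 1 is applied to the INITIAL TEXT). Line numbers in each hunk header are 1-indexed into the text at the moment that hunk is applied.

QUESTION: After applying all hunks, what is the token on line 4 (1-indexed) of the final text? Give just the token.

Hunk 1: at line 3 remove [sazjj,nze] add [tjqfp,yud] -> 6 lines: aag cssrg rwrk tjqfp yud losz
Hunk 2: at line 1 remove [rwrk,tjqfp] add [qrs] -> 5 lines: aag cssrg qrs yud losz
Hunk 3: at line 1 remove [qrs] add [avnxd,hwhs] -> 6 lines: aag cssrg avnxd hwhs yud losz
Hunk 4: at line 4 remove [yud] add [moeu] -> 6 lines: aag cssrg avnxd hwhs moeu losz
Final line 4: hwhs

Answer: hwhs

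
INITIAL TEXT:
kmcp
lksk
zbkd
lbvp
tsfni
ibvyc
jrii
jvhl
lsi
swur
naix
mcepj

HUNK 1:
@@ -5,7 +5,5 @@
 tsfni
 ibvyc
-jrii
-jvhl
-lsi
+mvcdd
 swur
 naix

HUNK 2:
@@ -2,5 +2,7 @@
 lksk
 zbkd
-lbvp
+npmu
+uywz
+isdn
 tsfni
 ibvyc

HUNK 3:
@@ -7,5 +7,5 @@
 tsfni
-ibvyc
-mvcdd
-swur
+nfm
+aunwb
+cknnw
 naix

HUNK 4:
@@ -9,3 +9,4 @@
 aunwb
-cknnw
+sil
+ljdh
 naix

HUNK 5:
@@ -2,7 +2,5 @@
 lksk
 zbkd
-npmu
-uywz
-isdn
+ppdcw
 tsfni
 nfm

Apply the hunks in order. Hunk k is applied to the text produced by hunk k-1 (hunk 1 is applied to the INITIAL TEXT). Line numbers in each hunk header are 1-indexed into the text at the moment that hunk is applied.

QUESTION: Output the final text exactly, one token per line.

Answer: kmcp
lksk
zbkd
ppdcw
tsfni
nfm
aunwb
sil
ljdh
naix
mcepj

Derivation:
Hunk 1: at line 5 remove [jrii,jvhl,lsi] add [mvcdd] -> 10 lines: kmcp lksk zbkd lbvp tsfni ibvyc mvcdd swur naix mcepj
Hunk 2: at line 2 remove [lbvp] add [npmu,uywz,isdn] -> 12 lines: kmcp lksk zbkd npmu uywz isdn tsfni ibvyc mvcdd swur naix mcepj
Hunk 3: at line 7 remove [ibvyc,mvcdd,swur] add [nfm,aunwb,cknnw] -> 12 lines: kmcp lksk zbkd npmu uywz isdn tsfni nfm aunwb cknnw naix mcepj
Hunk 4: at line 9 remove [cknnw] add [sil,ljdh] -> 13 lines: kmcp lksk zbkd npmu uywz isdn tsfni nfm aunwb sil ljdh naix mcepj
Hunk 5: at line 2 remove [npmu,uywz,isdn] add [ppdcw] -> 11 lines: kmcp lksk zbkd ppdcw tsfni nfm aunwb sil ljdh naix mcepj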